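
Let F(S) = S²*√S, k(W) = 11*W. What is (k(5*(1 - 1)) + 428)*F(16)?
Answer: 438272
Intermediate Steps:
F(S) = S^(5/2)
(k(5*(1 - 1)) + 428)*F(16) = (11*(5*(1 - 1)) + 428)*16^(5/2) = (11*(5*0) + 428)*1024 = (11*0 + 428)*1024 = (0 + 428)*1024 = 428*1024 = 438272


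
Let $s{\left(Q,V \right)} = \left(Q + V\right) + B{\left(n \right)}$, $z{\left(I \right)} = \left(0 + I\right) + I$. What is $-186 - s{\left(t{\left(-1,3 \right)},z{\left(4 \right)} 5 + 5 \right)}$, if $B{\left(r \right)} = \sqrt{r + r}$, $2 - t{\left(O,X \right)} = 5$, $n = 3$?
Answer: $-228 - \sqrt{6} \approx -230.45$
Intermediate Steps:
$t{\left(O,X \right)} = -3$ ($t{\left(O,X \right)} = 2 - 5 = -3$)
$z{\left(I \right)} = 2 I$ ($z{\left(I \right)} = I + I = 2 I$)
$B{\left(r \right)} = \sqrt{2} \sqrt{r}$ ($B{\left(r \right)} = \sqrt{2 r} = \sqrt{2} \sqrt{r}$)
$s{\left(Q,V \right)} = Q + V + \sqrt{6}$ ($s{\left(Q,V \right)} = \left(Q + V\right) + \sqrt{2} \sqrt{3} = \left(Q + V\right) + \sqrt{6} = Q + V + \sqrt{6}$)
$-186 - s{\left(t{\left(-1,3 \right)},z{\left(4 \right)} 5 + 5 \right)} = -186 - \left(-3 + \left(2 \cdot 4 \cdot 5 + 5\right) + \sqrt{6}\right) = -186 - \left(-3 + \left(8 \cdot 5 + 5\right) + \sqrt{6}\right) = -186 - \left(-3 + \left(40 + 5\right) + \sqrt{6}\right) = -186 - \left(-3 + 45 + \sqrt{6}\right) = -186 - \left(42 + \sqrt{6}\right) = -228 - \sqrt{6}$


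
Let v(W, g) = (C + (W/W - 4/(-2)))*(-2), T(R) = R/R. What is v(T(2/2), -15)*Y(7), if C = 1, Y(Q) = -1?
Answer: 8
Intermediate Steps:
T(R) = 1
v(W, g) = -8 (v(W, g) = (1 + (W/W - 4/(-2)))*(-2) = (1 + (1 - 4*(-½)))*(-2) = (1 + (1 + 2))*(-2) = (1 + 3)*(-2) = 4*(-2) = -8)
v(T(2/2), -15)*Y(7) = -8*(-1) = 8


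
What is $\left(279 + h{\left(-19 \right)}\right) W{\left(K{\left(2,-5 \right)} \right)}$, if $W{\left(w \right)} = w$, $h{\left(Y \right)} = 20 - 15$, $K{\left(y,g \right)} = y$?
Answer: $568$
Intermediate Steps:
$h{\left(Y \right)} = 5$ ($h{\left(Y \right)} = 20 - 15 = 5$)
$\left(279 + h{\left(-19 \right)}\right) W{\left(K{\left(2,-5 \right)} \right)} = \left(279 + 5\right) 2 = 284 \cdot 2 = 568$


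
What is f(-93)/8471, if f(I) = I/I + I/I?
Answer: 2/8471 ≈ 0.00023610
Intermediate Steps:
f(I) = 2 (f(I) = 1 + 1 = 2)
f(-93)/8471 = 2/8471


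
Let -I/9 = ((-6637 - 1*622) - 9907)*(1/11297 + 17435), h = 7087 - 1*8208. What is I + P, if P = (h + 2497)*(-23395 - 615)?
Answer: 30056404428104/11297 ≈ 2.6606e+9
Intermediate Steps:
h = -1121 (h = 7087 - 8208 = -1121)
I = 30429632002824/11297 (I = -9*((-6637 - 1*622) - 9907)*(1/11297 + 17435) = -9*((-6637 - 622) - 9907)*(1/11297 + 17435) = -9*(-7259 - 9907)*196963196/11297 = -(-154494)*196963196/11297 = -9*(-3381070222536/11297) = 30429632002824/11297 ≈ 2.6936e+9)
P = -33037760 (P = (-1121 + 2497)*(-23395 - 615) = 1376*(-24010) = -33037760)
I + P = 30429632002824/11297 - 33037760 = 30056404428104/11297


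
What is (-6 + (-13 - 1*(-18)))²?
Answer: 1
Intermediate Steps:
(-6 + (-13 - 1*(-18)))² = (-6 + (-13 + 18))² = (-6 + 5)² = (-1)² = 1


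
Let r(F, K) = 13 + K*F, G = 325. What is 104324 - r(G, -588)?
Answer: 295411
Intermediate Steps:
r(F, K) = 13 + F*K
104324 - r(G, -588) = 104324 - (13 + 325*(-588)) = 104324 - (13 - 191100) = 104324 - 1*(-191087) = 104324 + 191087 = 295411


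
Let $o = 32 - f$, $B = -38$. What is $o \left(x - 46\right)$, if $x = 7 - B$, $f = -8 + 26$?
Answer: $-14$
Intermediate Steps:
$f = 18$
$o = 14$ ($o = 32 - 18 = 14$)
$x = 45$ ($x = 7 - -38 = 7 + 38 = 45$)
$o \left(x - 46\right) = 14 \left(45 - 46\right) = 14 \left(-1\right) = -14$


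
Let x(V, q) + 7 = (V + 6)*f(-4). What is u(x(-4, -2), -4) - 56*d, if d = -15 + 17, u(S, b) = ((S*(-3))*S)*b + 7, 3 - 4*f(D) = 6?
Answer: 762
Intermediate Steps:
f(D) = -3/4 (f(D) = 3/4 - 1/4*6 = 3/4 - 3/2 = -3/4)
x(V, q) = -23/2 - 3*V/4 (x(V, q) = -7 + (V + 6)*(-3/4) = -7 + (6 + V)*(-3/4) = -7 + (-9/2 - 3*V/4) = -23/2 - 3*V/4)
u(S, b) = 7 - 3*b*S**2 (u(S, b) = ((-3*S)*S)*b + 7 = (-3*S**2)*b + 7 = -3*b*S**2 + 7 = 7 - 3*b*S**2)
d = 2
u(x(-4, -2), -4) - 56*d = (7 - 3*(-4)*(-23/2 - 3/4*(-4))**2) - 56*2 = (7 - 3*(-4)*(-23/2 + 3)**2) - 112 = (7 - 3*(-4)*(-17/2)**2) - 112 = (7 - 3*(-4)*289/4) - 112 = (7 + 867) - 112 = 874 - 112 = 762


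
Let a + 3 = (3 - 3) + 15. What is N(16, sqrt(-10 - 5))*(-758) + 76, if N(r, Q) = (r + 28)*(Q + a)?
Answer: -400148 - 33352*I*sqrt(15) ≈ -4.0015e+5 - 1.2917e+5*I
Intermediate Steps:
a = 12 (a = -3 + ((3 - 3) + 15) = -3 + (0 + 15) = -3 + 15 = 12)
N(r, Q) = (12 + Q)*(28 + r) (N(r, Q) = (r + 28)*(Q + 12) = (28 + r)*(12 + Q) = (12 + Q)*(28 + r))
N(16, sqrt(-10 - 5))*(-758) + 76 = (336 + 12*16 + 28*sqrt(-10 - 5) + sqrt(-10 - 5)*16)*(-758) + 76 = (336 + 192 + 28*sqrt(-15) + sqrt(-15)*16)*(-758) + 76 = (336 + 192 + 28*(I*sqrt(15)) + (I*sqrt(15))*16)*(-758) + 76 = (336 + 192 + 28*I*sqrt(15) + 16*I*sqrt(15))*(-758) + 76 = (528 + 44*I*sqrt(15))*(-758) + 76 = (-400224 - 33352*I*sqrt(15)) + 76 = -400148 - 33352*I*sqrt(15)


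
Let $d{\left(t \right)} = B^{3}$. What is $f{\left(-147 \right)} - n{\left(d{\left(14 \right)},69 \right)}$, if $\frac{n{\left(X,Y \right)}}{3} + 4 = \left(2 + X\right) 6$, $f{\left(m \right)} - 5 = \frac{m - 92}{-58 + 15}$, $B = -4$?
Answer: $\frac{48958}{43} \approx 1138.6$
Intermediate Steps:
$f{\left(m \right)} = \frac{307}{43} - \frac{m}{43}$ ($f{\left(m \right)} = 5 + \frac{m - 92}{-58 + 15} = 5 + \frac{-92 + m}{-43} = 5 + \left(-92 + m\right) \left(- \frac{1}{43}\right) = 5 - \left(- \frac{92}{43} + \frac{m}{43}\right) = \frac{307}{43} - \frac{m}{43}$)
$d{\left(t \right)} = -64$ ($d{\left(t \right)} = \left(-4\right)^{3} = -64$)
$n{\left(X,Y \right)} = 24 + 18 X$ ($n{\left(X,Y \right)} = -12 + 3 \left(2 + X\right) 6 = -12 + 3 \left(12 + 6 X\right) = -12 + \left(36 + 18 X\right) = 24 + 18 X$)
$f{\left(-147 \right)} - n{\left(d{\left(14 \right)},69 \right)} = \left(\frac{307}{43} - - \frac{147}{43}\right) - \left(24 + 18 \left(-64\right)\right) = \left(\frac{307}{43} + \frac{147}{43}\right) - \left(24 - 1152\right) = \frac{454}{43} - -1128 = \frac{454}{43} + 1128 = \frac{48958}{43}$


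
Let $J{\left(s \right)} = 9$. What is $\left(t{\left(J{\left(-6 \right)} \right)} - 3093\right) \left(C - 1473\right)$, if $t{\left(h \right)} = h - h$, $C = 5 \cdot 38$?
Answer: $3968319$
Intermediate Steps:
$C = 190$
$t{\left(h \right)} = 0$
$\left(t{\left(J{\left(-6 \right)} \right)} - 3093\right) \left(C - 1473\right) = \left(0 - 3093\right) \left(190 - 1473\right) = \left(-3093\right) \left(-1283\right) = 3968319$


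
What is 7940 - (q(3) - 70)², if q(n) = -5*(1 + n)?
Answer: -160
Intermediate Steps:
q(n) = -5 - 5*n
7940 - (q(3) - 70)² = 7940 - ((-5 - 5*3) - 70)² = 7940 - ((-5 - 15) - 70)² = 7940 - (-20 - 70)² = 7940 - 1*(-90)² = 7940 - 1*8100 = 7940 - 8100 = -160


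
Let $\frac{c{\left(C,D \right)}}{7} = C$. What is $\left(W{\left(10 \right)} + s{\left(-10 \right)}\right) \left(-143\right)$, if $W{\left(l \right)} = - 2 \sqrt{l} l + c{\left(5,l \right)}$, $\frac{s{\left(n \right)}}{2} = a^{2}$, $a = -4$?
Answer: $-9581 + 2860 \sqrt{10} \approx -536.89$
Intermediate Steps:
$c{\left(C,D \right)} = 7 C$
$s{\left(n \right)} = 32$ ($s{\left(n \right)} = 2 \left(-4\right)^{2} = 2 \cdot 16 = 32$)
$W{\left(l \right)} = 35 - 2 l^{\frac{3}{2}}$ ($W{\left(l \right)} = - 2 \sqrt{l} l + 7 \cdot 5 = - 2 l^{\frac{3}{2}} + 35 = 35 - 2 l^{\frac{3}{2}}$)
$\left(W{\left(10 \right)} + s{\left(-10 \right)}\right) \left(-143\right) = \left(\left(35 - 2 \cdot 10^{\frac{3}{2}}\right) + 32\right) \left(-143\right) = \left(\left(35 - 2 \cdot 10 \sqrt{10}\right) + 32\right) \left(-143\right) = \left(\left(35 - 20 \sqrt{10}\right) + 32\right) \left(-143\right) = \left(67 - 20 \sqrt{10}\right) \left(-143\right) = -9581 + 2860 \sqrt{10}$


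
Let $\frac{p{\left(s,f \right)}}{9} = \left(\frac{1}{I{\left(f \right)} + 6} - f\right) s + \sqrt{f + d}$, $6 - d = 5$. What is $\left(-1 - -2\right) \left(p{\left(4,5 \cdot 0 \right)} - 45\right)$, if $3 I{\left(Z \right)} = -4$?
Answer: $- \frac{198}{7} \approx -28.286$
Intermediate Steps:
$I{\left(Z \right)} = - \frac{4}{3}$ ($I{\left(Z \right)} = \frac{1}{3} \left(-4\right) = - \frac{4}{3}$)
$d = 1$ ($d = 6 - 5 = 1$)
$p{\left(s,f \right)} = 9 \sqrt{1 + f} + 9 s \left(\frac{3}{14} - f\right)$ ($p{\left(s,f \right)} = 9 \left(\left(\frac{1}{- \frac{4}{3} + 6} - f\right) s + \sqrt{f + 1}\right) = 9 \left(\left(\frac{1}{\frac{14}{3}} - f\right) s + \sqrt{1 + f}\right) = 9 \left(\left(\frac{3}{14} - f\right) s + \sqrt{1 + f}\right) = 9 \left(s \left(\frac{3}{14} - f\right) + \sqrt{1 + f}\right) = 9 \left(\sqrt{1 + f} + s \left(\frac{3}{14} - f\right)\right) = 9 \sqrt{1 + f} + 9 s \left(\frac{3}{14} - f\right)$)
$\left(-1 - -2\right) \left(p{\left(4,5 \cdot 0 \right)} - 45\right) = \left(-1 - -2\right) \left(\left(9 \sqrt{1 + 5 \cdot 0} + \frac{27}{14} \cdot 4 - 9 \cdot 5 \cdot 0 \cdot 4\right) - 45\right) = \left(-1 + 2\right) \left(\left(9 \sqrt{1 + 0} + \frac{54}{7} - 0 \cdot 4\right) - 45\right) = 1 \left(\left(9 \sqrt{1} + \frac{54}{7} + 0\right) - 45\right) = 1 \left(\left(9 \cdot 1 + \frac{54}{7} + 0\right) - 45\right) = 1 \left(\left(9 + \frac{54}{7} + 0\right) - 45\right) = 1 \left(\frac{117}{7} - 45\right) = 1 \left(- \frac{198}{7}\right) = - \frac{198}{7}$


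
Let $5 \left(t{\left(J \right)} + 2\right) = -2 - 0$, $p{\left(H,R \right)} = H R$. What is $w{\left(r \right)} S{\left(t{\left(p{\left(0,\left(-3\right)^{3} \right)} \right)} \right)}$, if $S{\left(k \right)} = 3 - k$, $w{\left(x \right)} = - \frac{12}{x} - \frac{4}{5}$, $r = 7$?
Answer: $- \frac{2376}{175} \approx -13.577$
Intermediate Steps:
$w{\left(x \right)} = - \frac{4}{5} - \frac{12}{x}$ ($w{\left(x \right)} = - \frac{12}{x} - \frac{4}{5} = - \frac{4}{5} - \frac{12}{x}$)
$t{\left(J \right)} = - \frac{12}{5}$ ($t{\left(J \right)} = -2 + \frac{-2 - 0}{5} = -2 + \frac{-2 + 0}{5} = -2 + \frac{1}{5} \left(-2\right) = -2 - \frac{2}{5} = - \frac{12}{5}$)
$w{\left(r \right)} S{\left(t{\left(p{\left(0,\left(-3\right)^{3} \right)} \right)} \right)} = \left(- \frac{4}{5} - \frac{12}{7}\right) \left(3 - - \frac{12}{5}\right) = \left(- \frac{4}{5} - \frac{12}{7}\right) \left(3 + \frac{12}{5}\right) = \left(- \frac{4}{5} - \frac{12}{7}\right) \frac{27}{5} = \left(- \frac{88}{35}\right) \frac{27}{5} = - \frac{2376}{175}$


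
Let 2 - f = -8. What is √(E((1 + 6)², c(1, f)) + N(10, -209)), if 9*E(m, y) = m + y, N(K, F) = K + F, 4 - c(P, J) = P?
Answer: I*√1739/3 ≈ 13.9*I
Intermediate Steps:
f = 10 (f = 2 - 1*(-8) = 2 + 8 = 10)
c(P, J) = 4 - P
N(K, F) = F + K
E(m, y) = m/9 + y/9 (E(m, y) = (m + y)/9 = m/9 + y/9)
√(E((1 + 6)², c(1, f)) + N(10, -209)) = √(((1 + 6)²/9 + (4 - 1*1)/9) + (-209 + 10)) = √(((⅑)*7² + (4 - 1)/9) - 199) = √(((⅑)*49 + (⅑)*3) - 199) = √((49/9 + ⅓) - 199) = √(52/9 - 199) = √(-1739/9) = I*√1739/3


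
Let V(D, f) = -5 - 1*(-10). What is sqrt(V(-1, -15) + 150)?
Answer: sqrt(155) ≈ 12.450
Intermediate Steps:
V(D, f) = 5 (V(D, f) = -5 + 10 = 5)
sqrt(V(-1, -15) + 150) = sqrt(5 + 150) = sqrt(155)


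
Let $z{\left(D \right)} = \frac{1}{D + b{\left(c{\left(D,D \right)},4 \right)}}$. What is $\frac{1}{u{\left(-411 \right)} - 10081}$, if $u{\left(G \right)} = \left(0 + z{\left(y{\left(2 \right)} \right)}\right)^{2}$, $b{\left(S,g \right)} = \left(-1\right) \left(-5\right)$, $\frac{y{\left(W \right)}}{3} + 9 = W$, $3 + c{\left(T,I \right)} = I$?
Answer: $- \frac{256}{2580735} \approx -9.9197 \cdot 10^{-5}$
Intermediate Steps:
$c{\left(T,I \right)} = -3 + I$
$y{\left(W \right)} = -27 + 3 W$
$b{\left(S,g \right)} = 5$
$z{\left(D \right)} = \frac{1}{5 + D}$ ($z{\left(D \right)} = \frac{1}{D + 5} = \frac{1}{5 + D}$)
$u{\left(G \right)} = \frac{1}{256}$ ($u{\left(G \right)} = \left(0 + \frac{1}{5 + \left(-27 + 3 \cdot 2\right)}\right)^{2} = \left(0 + \frac{1}{5 + \left(-27 + 6\right)}\right)^{2} = \left(0 + \frac{1}{5 - 21}\right)^{2} = \left(0 + \frac{1}{-16}\right)^{2} = \left(0 - \frac{1}{16}\right)^{2} = \left(- \frac{1}{16}\right)^{2} = \frac{1}{256}$)
$\frac{1}{u{\left(-411 \right)} - 10081} = \frac{1}{\frac{1}{256} - 10081} = \frac{1}{- \frac{2580735}{256}} = - \frac{256}{2580735}$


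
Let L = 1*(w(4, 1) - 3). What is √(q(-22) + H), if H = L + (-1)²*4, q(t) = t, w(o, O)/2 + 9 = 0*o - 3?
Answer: 3*I*√5 ≈ 6.7082*I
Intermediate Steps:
w(o, O) = -24 (w(o, O) = -18 + 2*(0*o - 3) = -18 + 2*(0 - 3) = -18 + 2*(-3) = -18 - 6 = -24)
L = -27 (L = 1*(-24 - 3) = 1*(-27) = -27)
H = -23 (H = -27 + (-1)²*4 = -27 + 1*4 = -27 + 4 = -23)
√(q(-22) + H) = √(-22 - 23) = √(-45) = 3*I*√5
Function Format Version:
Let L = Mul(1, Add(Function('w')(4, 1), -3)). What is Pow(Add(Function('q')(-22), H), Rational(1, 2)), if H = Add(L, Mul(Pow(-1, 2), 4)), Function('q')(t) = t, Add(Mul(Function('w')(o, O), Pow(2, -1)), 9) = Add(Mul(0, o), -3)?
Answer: Mul(3, I, Pow(5, Rational(1, 2))) ≈ Mul(6.7082, I)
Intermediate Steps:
Function('w')(o, O) = -24 (Function('w')(o, O) = Add(-18, Mul(2, Add(Mul(0, o), -3))) = Add(-18, Mul(2, Add(0, -3))) = Add(-18, Mul(2, -3)) = Add(-18, -6) = -24)
L = -27 (L = Mul(1, Add(-24, -3)) = Mul(1, -27) = -27)
H = -23 (H = Add(-27, Mul(Pow(-1, 2), 4)) = Add(-27, Mul(1, 4)) = Add(-27, 4) = -23)
Pow(Add(Function('q')(-22), H), Rational(1, 2)) = Pow(Add(-22, -23), Rational(1, 2)) = Pow(-45, Rational(1, 2)) = Mul(3, I, Pow(5, Rational(1, 2)))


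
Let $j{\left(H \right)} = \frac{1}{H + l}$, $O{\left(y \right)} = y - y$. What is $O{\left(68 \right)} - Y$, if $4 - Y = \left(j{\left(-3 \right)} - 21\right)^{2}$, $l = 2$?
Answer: $480$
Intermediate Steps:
$O{\left(y \right)} = 0$
$j{\left(H \right)} = \frac{1}{2 + H}$ ($j{\left(H \right)} = \frac{1}{H + 2} = \frac{1}{2 + H}$)
$Y = -480$ ($Y = 4 - \left(\frac{1}{2 - 3} - 21\right)^{2} = 4 - \left(\frac{1}{-1} - 21\right)^{2} = 4 - \left(-1 - 21\right)^{2} = 4 - \left(-22\right)^{2} = 4 - 484 = -480$)
$O{\left(68 \right)} - Y = 0 - -480 = 0 + 480 = 480$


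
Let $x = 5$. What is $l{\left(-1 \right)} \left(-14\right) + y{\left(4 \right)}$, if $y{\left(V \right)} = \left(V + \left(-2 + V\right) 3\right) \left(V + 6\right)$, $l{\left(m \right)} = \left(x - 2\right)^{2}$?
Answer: $-26$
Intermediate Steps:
$l{\left(m \right)} = 9$ ($l{\left(m \right)} = \left(5 - 2\right)^{2} = 3^{2} = 9$)
$y{\left(V \right)} = \left(-6 + 4 V\right) \left(6 + V\right)$ ($y{\left(V \right)} = \left(V + \left(-6 + 3 V\right)\right) \left(6 + V\right) = \left(-6 + 4 V\right) \left(6 + V\right)$)
$l{\left(-1 \right)} \left(-14\right) + y{\left(4 \right)} = 9 \left(-14\right) + \left(-36 + 4 \cdot 4^{2} + 18 \cdot 4\right) = -126 + \left(-36 + 4 \cdot 16 + 72\right) = -126 + \left(-36 + 64 + 72\right) = -126 + 100 = -26$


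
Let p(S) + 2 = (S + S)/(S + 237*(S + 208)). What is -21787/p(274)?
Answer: 623696449/57117 ≈ 10920.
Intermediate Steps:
p(S) = -2 + 2*S/(49296 + 238*S) (p(S) = -2 + (S + S)/(S + 237*(S + 208)) = -2 + (2*S)/(S + 237*(208 + S)) = -2 + (2*S)/(S + (49296 + 237*S)) = -2 + (2*S)/(49296 + 238*S) = -2 + 2*S/(49296 + 238*S))
-21787/p(274) = -21787*(24648 + 119*274)/(237*(-208 - 1*274)) = -21787*(24648 + 32606)/(237*(-208 - 274)) = -21787/(237*(-482)/57254) = -21787/(237*(1/57254)*(-482)) = -21787/(-57117/28627) = -21787*(-28627/57117) = 623696449/57117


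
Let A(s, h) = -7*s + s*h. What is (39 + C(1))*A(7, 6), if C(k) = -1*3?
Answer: -252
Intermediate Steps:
C(k) = -3
A(s, h) = -7*s + h*s
(39 + C(1))*A(7, 6) = (39 - 3)*(7*(-7 + 6)) = 36*(7*(-1)) = 36*(-7) = -252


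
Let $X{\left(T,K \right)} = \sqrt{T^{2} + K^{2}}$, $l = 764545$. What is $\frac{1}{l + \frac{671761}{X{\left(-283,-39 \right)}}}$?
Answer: $\frac{62394517450}{47702965080969129} - \frac{671761 \sqrt{81610}}{47702965080969129} \approx 1.304 \cdot 10^{-6}$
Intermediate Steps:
$X{\left(T,K \right)} = \sqrt{K^{2} + T^{2}}$
$\frac{1}{l + \frac{671761}{X{\left(-283,-39 \right)}}} = \frac{1}{764545 + \frac{671761}{\sqrt{\left(-39\right)^{2} + \left(-283\right)^{2}}}} = \frac{1}{764545 + \frac{671761}{\sqrt{1521 + 80089}}} = \frac{1}{764545 + \frac{671761}{\sqrt{81610}}} = \frac{1}{764545 + 671761 \frac{\sqrt{81610}}{81610}} = \frac{1}{764545 + \frac{671761 \sqrt{81610}}{81610}}$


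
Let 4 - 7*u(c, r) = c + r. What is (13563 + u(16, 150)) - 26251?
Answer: -88978/7 ≈ -12711.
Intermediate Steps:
u(c, r) = 4/7 - c/7 - r/7 (u(c, r) = 4/7 - (c + r)/7 = 4/7 + (-c/7 - r/7) = 4/7 - c/7 - r/7)
(13563 + u(16, 150)) - 26251 = (13563 + (4/7 - ⅐*16 - ⅐*150)) - 26251 = (13563 + (4/7 - 16/7 - 150/7)) - 26251 = (13563 - 162/7) - 26251 = 94779/7 - 26251 = -88978/7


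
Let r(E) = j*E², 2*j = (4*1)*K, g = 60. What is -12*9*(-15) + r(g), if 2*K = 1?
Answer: 5220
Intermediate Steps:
K = ½ (K = (½)*1 = ½ ≈ 0.50000)
j = 1 (j = ((4*1)*(½))/2 = (4*(½))/2 = (½)*2 = 1)
r(E) = E² (r(E) = 1*E² = E²)
-12*9*(-15) + r(g) = -12*9*(-15) + 60² = -108*(-15) + 3600 = 1620 + 3600 = 5220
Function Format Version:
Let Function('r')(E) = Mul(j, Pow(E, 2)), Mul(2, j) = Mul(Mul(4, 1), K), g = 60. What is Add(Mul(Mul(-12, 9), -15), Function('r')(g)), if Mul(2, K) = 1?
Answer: 5220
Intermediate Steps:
K = Rational(1, 2) (K = Mul(Rational(1, 2), 1) = Rational(1, 2) ≈ 0.50000)
j = 1 (j = Mul(Rational(1, 2), Mul(Mul(4, 1), Rational(1, 2))) = Mul(Rational(1, 2), Mul(4, Rational(1, 2))) = Mul(Rational(1, 2), 2) = 1)
Function('r')(E) = Pow(E, 2) (Function('r')(E) = Mul(1, Pow(E, 2)) = Pow(E, 2))
Add(Mul(Mul(-12, 9), -15), Function('r')(g)) = Add(Mul(Mul(-12, 9), -15), Pow(60, 2)) = Add(Mul(-108, -15), 3600) = Add(1620, 3600) = 5220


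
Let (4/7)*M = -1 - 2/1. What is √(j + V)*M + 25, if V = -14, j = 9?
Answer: 25 - 21*I*√5/4 ≈ 25.0 - 11.739*I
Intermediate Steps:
M = -21/4 (M = 7*(-1 - 2/1)/4 = 7*(-1 - 2*1)/4 = 7*(-1 - 2)/4 = (7/4)*(-3) = -21/4 ≈ -5.2500)
√(j + V)*M + 25 = √(9 - 14)*(-21/4) + 25 = √(-5)*(-21/4) + 25 = (I*√5)*(-21/4) + 25 = -21*I*√5/4 + 25 = 25 - 21*I*√5/4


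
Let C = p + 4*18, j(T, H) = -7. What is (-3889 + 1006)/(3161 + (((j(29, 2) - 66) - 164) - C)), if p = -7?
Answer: -961/953 ≈ -1.0084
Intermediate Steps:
C = 65 (C = -7 + 4*18 = -7 + 72 = 65)
(-3889 + 1006)/(3161 + (((j(29, 2) - 66) - 164) - C)) = (-3889 + 1006)/(3161 + (((-7 - 66) - 164) - 1*65)) = -2883/(3161 + ((-73 - 164) - 65)) = -2883/(3161 + (-237 - 65)) = -2883/(3161 - 302) = -2883/2859 = -2883*1/2859 = -961/953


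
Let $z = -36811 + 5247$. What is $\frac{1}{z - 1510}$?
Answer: $- \frac{1}{33074} \approx -3.0235 \cdot 10^{-5}$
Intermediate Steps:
$z = -31564$
$\frac{1}{z - 1510} = \frac{1}{-31564 - 1510} = \frac{1}{-33074} = - \frac{1}{33074}$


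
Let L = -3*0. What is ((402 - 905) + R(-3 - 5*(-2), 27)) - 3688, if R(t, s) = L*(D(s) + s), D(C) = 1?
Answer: -4191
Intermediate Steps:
L = 0
R(t, s) = 0 (R(t, s) = 0*(1 + s) = 0)
((402 - 905) + R(-3 - 5*(-2), 27)) - 3688 = ((402 - 905) + 0) - 3688 = (-503 + 0) - 3688 = -503 - 3688 = -4191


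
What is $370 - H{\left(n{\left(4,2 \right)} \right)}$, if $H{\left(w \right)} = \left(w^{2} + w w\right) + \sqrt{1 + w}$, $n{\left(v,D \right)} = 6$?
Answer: $298 - \sqrt{7} \approx 295.35$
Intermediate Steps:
$H{\left(w \right)} = \sqrt{1 + w} + 2 w^{2}$ ($H{\left(w \right)} = \left(w^{2} + w^{2}\right) + \sqrt{1 + w} = 2 w^{2} + \sqrt{1 + w} = \sqrt{1 + w} + 2 w^{2}$)
$370 - H{\left(n{\left(4,2 \right)} \right)} = 370 - \left(\sqrt{1 + 6} + 2 \cdot 6^{2}\right) = 370 - \left(\sqrt{7} + 2 \cdot 36\right) = 370 - \left(\sqrt{7} + 72\right) = 370 - \left(72 + \sqrt{7}\right) = 298 - \sqrt{7}$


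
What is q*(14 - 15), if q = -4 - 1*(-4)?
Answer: 0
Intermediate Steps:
q = 0 (q = -4 + 4 = 0)
q*(14 - 15) = 0*(14 - 15) = 0*(-1) = 0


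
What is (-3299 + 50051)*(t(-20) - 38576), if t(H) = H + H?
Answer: -1805375232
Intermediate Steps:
t(H) = 2*H
(-3299 + 50051)*(t(-20) - 38576) = (-3299 + 50051)*(2*(-20) - 38576) = 46752*(-40 - 38576) = 46752*(-38616) = -1805375232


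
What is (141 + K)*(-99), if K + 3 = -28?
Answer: -10890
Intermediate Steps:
K = -31 (K = -3 - 28 = -31)
(141 + K)*(-99) = (141 - 31)*(-99) = 110*(-99) = -10890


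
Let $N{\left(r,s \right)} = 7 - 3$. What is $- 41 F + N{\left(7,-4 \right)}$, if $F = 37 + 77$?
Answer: $-4670$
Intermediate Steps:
$F = 114$
$N{\left(r,s \right)} = 4$
$- 41 F + N{\left(7,-4 \right)} = \left(-41\right) 114 + 4 = -4674 + 4 = -4670$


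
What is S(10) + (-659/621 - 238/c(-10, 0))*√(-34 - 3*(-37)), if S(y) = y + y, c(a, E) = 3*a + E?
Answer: 20 + 21338*√77/3105 ≈ 80.303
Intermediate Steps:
c(a, E) = E + 3*a
S(y) = 2*y
S(10) + (-659/621 - 238/c(-10, 0))*√(-34 - 3*(-37)) = 2*10 + (-659/621 - 238/(0 + 3*(-10)))*√(-34 - 3*(-37)) = 20 + (-659*1/621 - 238/(0 - 30))*√(-34 + 111) = 20 + (-659/621 - 238/(-30))*√77 = 20 + (-659/621 - 238*(-1/30))*√77 = 20 + (-659/621 + 119/15)*√77 = 20 + 21338*√77/3105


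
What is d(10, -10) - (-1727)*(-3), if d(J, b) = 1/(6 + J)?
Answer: -82895/16 ≈ -5180.9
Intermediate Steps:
d(10, -10) - (-1727)*(-3) = 1/(6 + 10) - (-1727)*(-3) = 1/16 - 157*33 = 1/16 - 5181 = -82895/16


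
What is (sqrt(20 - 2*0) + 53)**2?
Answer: 2829 + 212*sqrt(5) ≈ 3303.0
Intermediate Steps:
(sqrt(20 - 2*0) + 53)**2 = (sqrt(20 + 0) + 53)**2 = (sqrt(20) + 53)**2 = (2*sqrt(5) + 53)**2 = (53 + 2*sqrt(5))**2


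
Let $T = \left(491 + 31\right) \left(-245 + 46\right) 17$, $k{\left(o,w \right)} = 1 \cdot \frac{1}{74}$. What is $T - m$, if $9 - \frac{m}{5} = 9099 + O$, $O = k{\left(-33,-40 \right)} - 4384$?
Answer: $- \frac{128937299}{74} \approx -1.7424 \cdot 10^{6}$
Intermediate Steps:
$k{\left(o,w \right)} = \frac{1}{74}$ ($k{\left(o,w \right)} = 1 \cdot \frac{1}{74} = \frac{1}{74}$)
$O = - \frac{324415}{74}$ ($O = \frac{1}{74} - 4384 = - \frac{324415}{74} \approx -4384.0$)
$m = - \frac{1741225}{74}$ ($m = 45 - 5 \left(9099 - \frac{324415}{74}\right) = 45 - \frac{1744555}{74} = - \frac{1741225}{74} \approx -23530.0$)
$T = -1765926$ ($T = 522 \left(-199\right) 17 = \left(-103878\right) 17 = -1765926$)
$T - m = -1765926 - - \frac{1741225}{74} = -1765926 + \frac{1741225}{74} = - \frac{128937299}{74}$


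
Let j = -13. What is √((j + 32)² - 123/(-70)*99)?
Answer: √2621290/70 ≈ 23.129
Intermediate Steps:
√((j + 32)² - 123/(-70)*99) = √((-13 + 32)² - 123/(-70)*99) = √(19² - 123*(-1/70)*99) = √(361 + (123/70)*99) = √(361 + 12177/70) = √(37447/70) = √2621290/70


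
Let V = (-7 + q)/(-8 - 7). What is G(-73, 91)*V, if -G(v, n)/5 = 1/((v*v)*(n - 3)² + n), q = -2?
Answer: -3/41267867 ≈ -7.2696e-8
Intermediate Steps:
G(v, n) = -5/(n + v²*(-3 + n)²) (G(v, n) = -5/((v*v)*(n - 3)² + n) = -5/(v²*(-3 + n)² + n) = -5/(n + v²*(-3 + n)²))
V = ⅗ (V = (-7 - 2)/(-8 - 7) = -9/(-15) = -9*(-1/15) = ⅗ ≈ 0.60000)
G(-73, 91)*V = -5/(91 + (-73)²*(-3 + 91)²)*(⅗) = -5/(91 + 5329*88²)*(⅗) = -5/(91 + 5329*7744)*(⅗) = -5/(91 + 41267776)*(⅗) = -5/41267867*(⅗) = -5*1/41267867*(⅗) = -5/41267867*⅗ = -3/41267867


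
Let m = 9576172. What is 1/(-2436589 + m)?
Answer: 1/7139583 ≈ 1.4006e-7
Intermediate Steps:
1/(-2436589 + m) = 1/(-2436589 + 9576172) = 1/7139583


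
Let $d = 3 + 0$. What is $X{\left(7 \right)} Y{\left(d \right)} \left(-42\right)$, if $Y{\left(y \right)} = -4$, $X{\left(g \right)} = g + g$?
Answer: $2352$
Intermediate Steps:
$X{\left(g \right)} = 2 g$
$d = 3$
$X{\left(7 \right)} Y{\left(d \right)} \left(-42\right) = 2 \cdot 7 \left(-4\right) \left(-42\right) = 14 \left(-4\right) \left(-42\right) = \left(-56\right) \left(-42\right) = 2352$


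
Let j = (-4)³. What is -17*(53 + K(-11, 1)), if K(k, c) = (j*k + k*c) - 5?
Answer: -12597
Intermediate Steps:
j = -64
K(k, c) = -5 - 64*k + c*k (K(k, c) = (-64*k + k*c) - 5 = (-64*k + c*k) - 5 = -5 - 64*k + c*k)
-17*(53 + K(-11, 1)) = -17*(53 + (-5 - 64*(-11) + 1*(-11))) = -17*(53 + (-5 + 704 - 11)) = -17*(53 + 688) = -17*741 = -12597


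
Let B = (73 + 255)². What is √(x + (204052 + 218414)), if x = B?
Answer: 5*√21202 ≈ 728.04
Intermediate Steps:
B = 107584 (B = 328² = 107584)
x = 107584
√(x + (204052 + 218414)) = √(107584 + (204052 + 218414)) = √(107584 + 422466) = √530050 = 5*√21202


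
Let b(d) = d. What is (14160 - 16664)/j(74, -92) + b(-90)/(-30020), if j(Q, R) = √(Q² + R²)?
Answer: 9/3002 - 1252*√3485/3485 ≈ -21.205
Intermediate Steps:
(14160 - 16664)/j(74, -92) + b(-90)/(-30020) = (14160 - 16664)/(√(74² + (-92)²)) - 90/(-30020) = -2504/√(5476 + 8464) - 90*(-1/30020) = -2504*√3485/6970 + 9/3002 = -1252*√3485/3485 + 9/3002 = 9/3002 - 1252*√3485/3485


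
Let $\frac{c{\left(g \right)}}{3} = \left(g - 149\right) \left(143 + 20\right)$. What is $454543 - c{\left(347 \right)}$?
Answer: $357721$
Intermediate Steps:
$c{\left(g \right)} = -72861 + 489 g$ ($c{\left(g \right)} = 3 \left(g - 149\right) \left(143 + 20\right) = 3 \left(-149 + g\right) 163 = 3 \left(-24287 + 163 g\right) = -72861 + 489 g$)
$454543 - c{\left(347 \right)} = 454543 - \left(-72861 + 489 \cdot 347\right) = 454543 - \left(-72861 + 169683\right) = 454543 - 96822 = 357721$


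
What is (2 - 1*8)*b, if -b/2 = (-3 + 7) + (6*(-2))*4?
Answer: -528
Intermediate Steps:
b = 88 (b = -2*((-3 + 7) + (6*(-2))*4) = -2*(4 - 12*4) = -2*(4 - 48) = -2*(-44) = 88)
(2 - 1*8)*b = (2 - 1*8)*88 = (2 - 8)*88 = -6*88 = -528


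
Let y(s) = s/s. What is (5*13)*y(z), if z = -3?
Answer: 65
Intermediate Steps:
y(s) = 1
(5*13)*y(z) = (5*13)*1 = 65*1 = 65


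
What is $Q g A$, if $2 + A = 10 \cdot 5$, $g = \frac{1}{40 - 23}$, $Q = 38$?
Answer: $\frac{1824}{17} \approx 107.29$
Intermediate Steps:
$g = \frac{1}{17} \approx 0.058824$
$A = 48$ ($A = -2 + 10 \cdot 5 = -2 + 50 = 48$)
$Q g A = 38 \cdot \frac{1}{17} \cdot 48 = \frac{38}{17} \cdot 48 = \frac{1824}{17}$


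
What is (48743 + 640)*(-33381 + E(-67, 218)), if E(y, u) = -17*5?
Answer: -1652651478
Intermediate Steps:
E(y, u) = -85
(48743 + 640)*(-33381 + E(-67, 218)) = (48743 + 640)*(-33381 - 85) = 49383*(-33466) = -1652651478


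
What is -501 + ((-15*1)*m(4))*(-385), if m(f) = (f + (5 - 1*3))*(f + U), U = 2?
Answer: 207399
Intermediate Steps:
m(f) = (2 + f)² (m(f) = (f + (5 - 1*3))*(f + 2) = (f + (5 - 3))*(2 + f) = (f + 2)*(2 + f) = (2 + f)*(2 + f) = (2 + f)²)
-501 + ((-15*1)*m(4))*(-385) = -501 + ((-15*1)*(4 + 4² + 4*4))*(-385) = -501 - 15*(4 + 16 + 16)*(-385) = -501 - 15*36*(-385) = -501 - 540*(-385) = -501 + 207900 = 207399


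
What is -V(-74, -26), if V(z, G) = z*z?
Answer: -5476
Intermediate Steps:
V(z, G) = z²
-V(-74, -26) = -1*(-74)² = -1*5476 = -5476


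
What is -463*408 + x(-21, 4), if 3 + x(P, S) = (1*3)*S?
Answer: -188895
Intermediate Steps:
x(P, S) = -3 + 3*S (x(P, S) = -3 + (1*3)*S = -3 + 3*S)
-463*408 + x(-21, 4) = -463*408 + (-3 + 3*4) = -188904 + (-3 + 12) = -188904 + 9 = -188895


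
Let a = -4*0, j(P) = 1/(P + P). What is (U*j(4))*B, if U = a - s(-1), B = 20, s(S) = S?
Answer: 5/2 ≈ 2.5000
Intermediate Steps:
j(P) = 1/(2*P)
a = 0
U = 1 (U = 0 - 1*(-1) = 0 + 1 = 1)
(U*j(4))*B = (1*((1/2)/4))*20 = (1*((1/2)*(1/4)))*20 = (1*(1/8))*20 = (1/8)*20 = 5/2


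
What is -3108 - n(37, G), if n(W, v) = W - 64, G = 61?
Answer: -3081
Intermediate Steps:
n(W, v) = -64 + W
-3108 - n(37, G) = -3108 - (-64 + 37) = -3108 - 1*(-27) = -3108 + 27 = -3081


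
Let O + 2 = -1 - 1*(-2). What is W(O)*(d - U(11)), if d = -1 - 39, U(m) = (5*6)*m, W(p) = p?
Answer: 370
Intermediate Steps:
O = -1 (O = -2 + (-1 - 1*(-2)) = -2 + (-1 + 2) = -2 + 1 = -1)
U(m) = 30*m
d = -40
W(O)*(d - U(11)) = -(-40 - 30*11) = -(-40 - 1*330) = -(-40 - 330) = -1*(-370) = 370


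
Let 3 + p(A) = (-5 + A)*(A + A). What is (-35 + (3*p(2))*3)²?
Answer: 28900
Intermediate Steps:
p(A) = -3 + 2*A*(-5 + A) (p(A) = -3 + (-5 + A)*(A + A) = -3 + (-5 + A)*(2*A) = -3 + 2*A*(-5 + A))
(-35 + (3*p(2))*3)² = (-35 + (3*(-3 - 10*2 + 2*2²))*3)² = (-35 + (3*(-3 - 20 + 2*4))*3)² = (-35 + (3*(-3 - 20 + 8))*3)² = (-35 + (3*(-15))*3)² = (-35 - 45*3)² = (-35 - 135)² = (-170)² = 28900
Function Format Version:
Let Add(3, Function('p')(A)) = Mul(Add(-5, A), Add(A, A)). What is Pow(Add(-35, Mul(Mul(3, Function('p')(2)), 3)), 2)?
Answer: 28900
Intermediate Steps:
Function('p')(A) = Add(-3, Mul(2, A, Add(-5, A))) (Function('p')(A) = Add(-3, Mul(Add(-5, A), Add(A, A))) = Add(-3, Mul(Add(-5, A), Mul(2, A))) = Add(-3, Mul(2, A, Add(-5, A))))
Pow(Add(-35, Mul(Mul(3, Function('p')(2)), 3)), 2) = Pow(Add(-35, Mul(Mul(3, Add(-3, Mul(-10, 2), Mul(2, Pow(2, 2)))), 3)), 2) = Pow(Add(-35, Mul(Mul(3, Add(-3, -20, Mul(2, 4))), 3)), 2) = Pow(Add(-35, Mul(Mul(3, Add(-3, -20, 8)), 3)), 2) = Pow(Add(-35, Mul(Mul(3, -15), 3)), 2) = Pow(Add(-35, Mul(-45, 3)), 2) = Pow(Add(-35, -135), 2) = Pow(-170, 2) = 28900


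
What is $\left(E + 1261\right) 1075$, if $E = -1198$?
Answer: $67725$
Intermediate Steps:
$\left(E + 1261\right) 1075 = \left(-1198 + 1261\right) 1075 = 63 \cdot 1075 = 67725$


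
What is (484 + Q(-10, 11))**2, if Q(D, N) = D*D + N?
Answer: 354025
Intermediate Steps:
Q(D, N) = N + D**2 (Q(D, N) = D**2 + N = N + D**2)
(484 + Q(-10, 11))**2 = (484 + (11 + (-10)**2))**2 = (484 + (11 + 100))**2 = (484 + 111)**2 = 595**2 = 354025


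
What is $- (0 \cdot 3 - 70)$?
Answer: $70$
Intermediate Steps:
$- (0 \cdot 3 - 70) = - (0 - 70) = \left(-1\right) \left(-70\right) = 70$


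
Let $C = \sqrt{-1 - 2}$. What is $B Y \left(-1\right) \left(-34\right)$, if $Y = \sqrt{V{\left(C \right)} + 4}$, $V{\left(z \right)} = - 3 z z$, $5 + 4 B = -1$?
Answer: $- 51 \sqrt{13} \approx -183.88$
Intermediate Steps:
$B = - \frac{3}{2}$ ($B = - \frac{5}{4} + \frac{1}{4} \left(-1\right) = - \frac{5}{4} - \frac{1}{4} = - \frac{3}{2} \approx -1.5$)
$C = i \sqrt{3}$ ($C = \sqrt{-3} = i \sqrt{3} \approx 1.732 i$)
$V{\left(z \right)} = - 3 z^{2}$
$Y = \sqrt{13}$ ($Y = \sqrt{- 3 \left(i \sqrt{3}\right)^{2} + 4} = \sqrt{\left(-3\right) \left(-3\right) + 4} = \sqrt{9 + 4} = \sqrt{13} \approx 3.6056$)
$B Y \left(-1\right) \left(-34\right) = - \frac{3 \sqrt{13}}{2} \left(-1\right) \left(-34\right) = \frac{3 \sqrt{13}}{2} \left(-34\right) = - 51 \sqrt{13}$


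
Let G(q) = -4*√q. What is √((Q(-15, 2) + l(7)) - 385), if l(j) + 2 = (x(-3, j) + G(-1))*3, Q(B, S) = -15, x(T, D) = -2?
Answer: 2*√(-102 - 3*I) ≈ 0.29701 - 20.201*I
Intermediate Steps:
l(j) = -8 - 12*I (l(j) = -2 + (-2 - 4*I)*3 = -2 + (-6 - 12*I) = -8 - 12*I)
√((Q(-15, 2) + l(7)) - 385) = √((-15 + (-8 - 12*I)) - 385) = √((-23 - 12*I) - 385) = √(-408 - 12*I)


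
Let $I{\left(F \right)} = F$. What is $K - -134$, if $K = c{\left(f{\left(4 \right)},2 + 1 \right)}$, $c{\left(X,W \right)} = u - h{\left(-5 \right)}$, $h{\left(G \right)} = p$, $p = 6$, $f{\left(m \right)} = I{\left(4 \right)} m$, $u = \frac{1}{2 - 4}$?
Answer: $\frac{255}{2} \approx 127.5$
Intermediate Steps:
$u = - \frac{1}{2}$ ($u = \frac{1}{-2} = - \frac{1}{2} \approx -0.5$)
$f{\left(m \right)} = 4 m$
$h{\left(G \right)} = 6$
$c{\left(X,W \right)} = - \frac{13}{2}$ ($c{\left(X,W \right)} = - \frac{1}{2} - 6 = - \frac{13}{2}$)
$K = - \frac{13}{2} \approx -6.5$
$K - -134 = - \frac{13}{2} - -134 = - \frac{13}{2} + 134 = \frac{255}{2}$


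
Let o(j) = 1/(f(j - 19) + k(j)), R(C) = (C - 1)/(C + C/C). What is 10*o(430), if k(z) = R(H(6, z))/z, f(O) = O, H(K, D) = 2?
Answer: 12900/530191 ≈ 0.024331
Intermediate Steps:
R(C) = (-1 + C)/(1 + C) (R(C) = (-1 + C)/(C + 1) = (-1 + C)/(1 + C))
k(z) = 1/(3*z) (k(z) = ((-1 + 2)/(1 + 2))/z = (1/3)/z = ((⅓)*1)/z = 1/(3*z))
o(j) = 1/(-19 + j + 1/(3*j)) (o(j) = 1/((j - 19) + 1/(3*j)) = 1/((-19 + j) + 1/(3*j)) = 1/(-19 + j + 1/(3*j)))
10*o(430) = 10*(3*430/(1 + 3*430*(-19 + 430))) = 10*(3*430/(1 + 3*430*411)) = 10*(3*430/(1 + 530190)) = 10*(3*430/530191) = 10*(3*430*(1/530191)) = 10*(1290/530191) = 12900/530191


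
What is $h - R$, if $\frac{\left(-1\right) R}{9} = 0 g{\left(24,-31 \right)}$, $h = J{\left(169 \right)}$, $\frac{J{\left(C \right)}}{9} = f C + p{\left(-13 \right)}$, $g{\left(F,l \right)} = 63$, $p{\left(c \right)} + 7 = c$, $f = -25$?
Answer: $-38205$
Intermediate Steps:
$p{\left(c \right)} = -7 + c$
$J{\left(C \right)} = -180 - 225 C$ ($J{\left(C \right)} = 9 \left(- 25 C - 20\right) = 9 \left(-20 - 25 C\right) = -180 - 225 C$)
$h = -38205$ ($h = -180 - 38025 = -38205$)
$R = 0$ ($R = - 9 \cdot 0 \cdot 63 = \left(-9\right) 0 = 0$)
$h - R = -38205 - 0 = -38205 + 0 = -38205$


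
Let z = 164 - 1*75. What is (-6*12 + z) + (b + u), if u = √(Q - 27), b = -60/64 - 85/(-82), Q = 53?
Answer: 11217/656 + √26 ≈ 22.198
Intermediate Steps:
z = 89 (z = 164 - 75 = 89)
b = 65/656 (b = -60*1/64 - 85*(-1/82) = -15/16 + 85/82 = 65/656 ≈ 0.099085)
u = √26 (u = √(53 - 27) = √26 ≈ 5.0990)
(-6*12 + z) + (b + u) = (-6*12 + 89) + (65/656 + √26) = (-72 + 89) + (65/656 + √26) = 17 + (65/656 + √26) = 11217/656 + √26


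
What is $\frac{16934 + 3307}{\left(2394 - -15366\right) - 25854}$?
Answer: $- \frac{6747}{2698} \approx -2.5007$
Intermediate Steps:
$\frac{16934 + 3307}{\left(2394 - -15366\right) - 25854} = \frac{20241}{\left(2394 + 15366\right) - 25854} = \frac{20241}{17760 - 25854} = \frac{20241}{-8094} = 20241 \left(- \frac{1}{8094}\right) = - \frac{6747}{2698}$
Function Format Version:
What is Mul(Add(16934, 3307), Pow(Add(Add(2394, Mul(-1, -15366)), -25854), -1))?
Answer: Rational(-6747, 2698) ≈ -2.5007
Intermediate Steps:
Mul(Add(16934, 3307), Pow(Add(Add(2394, Mul(-1, -15366)), -25854), -1)) = Mul(20241, Pow(Add(Add(2394, 15366), -25854), -1)) = Mul(20241, Pow(Add(17760, -25854), -1)) = Mul(20241, Pow(-8094, -1)) = Mul(20241, Rational(-1, 8094)) = Rational(-6747, 2698)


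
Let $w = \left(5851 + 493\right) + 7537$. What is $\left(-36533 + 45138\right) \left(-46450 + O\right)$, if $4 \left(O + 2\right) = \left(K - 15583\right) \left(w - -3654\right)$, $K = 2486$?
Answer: $- \frac{1977787854315}{4} \approx -4.9445 \cdot 10^{11}$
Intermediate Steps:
$w = 13881$ ($w = 6344 + 7537 = 13881$)
$O = - \frac{229655903}{4}$ ($O = -2 + \frac{\left(2486 - 15583\right) \left(13881 - -3654\right)}{4} = -2 + \frac{\left(-13097\right) \left(13881 + 3654\right)}{4} = -2 + \frac{\left(-13097\right) 17535}{4} = -2 + \frac{1}{4} \left(-229655895\right) = -2 - \frac{229655895}{4} = - \frac{229655903}{4} \approx -5.7414 \cdot 10^{7}$)
$\left(-36533 + 45138\right) \left(-46450 + O\right) = \left(-36533 + 45138\right) \left(-46450 - \frac{229655903}{4}\right) = 8605 \left(- \frac{229841703}{4}\right) = - \frac{1977787854315}{4}$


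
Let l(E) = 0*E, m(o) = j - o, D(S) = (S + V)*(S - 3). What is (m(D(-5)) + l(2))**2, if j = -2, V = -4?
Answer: 5476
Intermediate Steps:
D(S) = (-4 + S)*(-3 + S) (D(S) = (S - 4)*(S - 3) = (-4 + S)*(-3 + S))
m(o) = -2 - o
l(E) = 0
(m(D(-5)) + l(2))**2 = ((-2 - (12 + (-5)**2 - 7*(-5))) + 0)**2 = ((-2 - (12 + 25 + 35)) + 0)**2 = ((-2 - 1*72) + 0)**2 = ((-2 - 72) + 0)**2 = (-74 + 0)**2 = (-74)**2 = 5476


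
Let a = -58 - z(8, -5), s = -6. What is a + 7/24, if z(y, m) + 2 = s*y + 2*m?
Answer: 55/24 ≈ 2.2917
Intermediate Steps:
z(y, m) = -2 - 6*y + 2*m (z(y, m) = -2 + (-6*y + 2*m) = -2 - 6*y + 2*m)
a = 2 (a = -58 - (-2 - 6*8 + 2*(-5)) = -58 - (-2 - 48 - 10) = -58 - 1*(-60) = -58 + 60 = 2)
a + 7/24 = 2 + 7/24 = 55/24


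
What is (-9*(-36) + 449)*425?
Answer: 328525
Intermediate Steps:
(-9*(-36) + 449)*425 = (324 + 449)*425 = 773*425 = 328525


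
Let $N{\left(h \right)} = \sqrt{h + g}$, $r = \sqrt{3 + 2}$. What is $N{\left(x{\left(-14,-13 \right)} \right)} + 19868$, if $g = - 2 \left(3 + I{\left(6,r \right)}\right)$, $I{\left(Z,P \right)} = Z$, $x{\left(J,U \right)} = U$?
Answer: $19868 + i \sqrt{31} \approx 19868.0 + 5.5678 i$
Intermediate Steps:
$r = \sqrt{5} \approx 2.2361$
$g = -18$ ($g = - 2 \left(3 + 6\right) = \left(-2\right) 9 = -18$)
$N{\left(h \right)} = \sqrt{-18 + h}$ ($N{\left(h \right)} = \sqrt{h - 18} = \sqrt{-18 + h}$)
$N{\left(x{\left(-14,-13 \right)} \right)} + 19868 = \sqrt{-18 - 13} + 19868 = \sqrt{-31} + 19868 = i \sqrt{31} + 19868 = 19868 + i \sqrt{31}$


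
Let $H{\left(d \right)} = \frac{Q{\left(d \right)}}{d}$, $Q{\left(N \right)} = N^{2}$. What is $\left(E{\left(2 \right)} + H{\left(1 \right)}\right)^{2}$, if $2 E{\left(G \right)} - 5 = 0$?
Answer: $\frac{49}{4} \approx 12.25$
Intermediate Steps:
$E{\left(G \right)} = \frac{5}{2}$ ($E{\left(G \right)} = \frac{5}{2} + \frac{1}{2} \cdot 0 = \frac{5}{2} + 0 = \frac{5}{2}$)
$H{\left(d \right)} = d$ ($H{\left(d \right)} = \frac{d^{2}}{d} = d$)
$\left(E{\left(2 \right)} + H{\left(1 \right)}\right)^{2} = \left(\frac{5}{2} + 1\right)^{2} = \left(\frac{7}{2}\right)^{2} = \frac{49}{4}$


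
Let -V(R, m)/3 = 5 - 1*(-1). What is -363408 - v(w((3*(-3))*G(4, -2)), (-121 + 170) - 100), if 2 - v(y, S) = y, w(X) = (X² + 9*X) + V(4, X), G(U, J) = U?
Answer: -362456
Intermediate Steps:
V(R, m) = -18 (V(R, m) = -3*(5 - 1*(-1)) = -3*(5 + 1) = -3*6 = -18)
w(X) = -18 + X² + 9*X (w(X) = (X² + 9*X) - 18 = -18 + X² + 9*X)
v(y, S) = 2 - y
-363408 - v(w((3*(-3))*G(4, -2)), (-121 + 170) - 100) = -363408 - (2 - (-18 + ((3*(-3))*4)² + 9*((3*(-3))*4))) = -363408 - (2 - (-18 + (-9*4)² + 9*(-9*4))) = -363408 - (2 - (-18 + (-36)² + 9*(-36))) = -363408 - (2 - (-18 + 1296 - 324)) = -363408 - (2 - 1*954) = -363408 - (2 - 954) = -363408 - 1*(-952) = -363408 + 952 = -362456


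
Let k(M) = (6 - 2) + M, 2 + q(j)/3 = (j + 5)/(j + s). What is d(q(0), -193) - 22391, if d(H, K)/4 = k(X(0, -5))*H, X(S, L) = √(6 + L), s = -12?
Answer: -22536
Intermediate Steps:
q(j) = -6 + 3*(5 + j)/(-12 + j) (q(j) = -6 + 3*((j + 5)/(j - 12)) = -6 + 3*((5 + j)/(-12 + j)) = -6 + 3*(5 + j)/(-12 + j))
k(M) = 4 + M
d(H, K) = 20*H (d(H, K) = 4*((4 + √(6 - 5))*H) = 4*((4 + √1)*H) = 4*((4 + 1)*H) = 4*(5*H) = 20*H)
d(q(0), -193) - 22391 = 20*(3*(29 - 1*0)/(-12 + 0)) - 22391 = 20*(3*(29 + 0)/(-12)) - 22391 = 20*(3*(-1/12)*29) - 22391 = 20*(-29/4) - 22391 = -145 - 22391 = -22536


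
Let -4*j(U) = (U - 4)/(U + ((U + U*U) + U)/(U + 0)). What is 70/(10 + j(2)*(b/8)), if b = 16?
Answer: 420/61 ≈ 6.8852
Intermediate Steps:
j(U) = -(-4 + U)/(4*(U + (U² + 2*U)/U)) (j(U) = -(U - 4)/(4*(U + ((U + U*U) + U)/(U + 0))) = -(-4 + U)/(4*(U + ((U + U²) + U)/U)) = -(-4 + U)/(4*(U + (U² + 2*U)/U)))
70/(10 + j(2)*(b/8)) = 70/(10 + ((4 - 1*2)/(8*(1 + 2)))*(16/8)) = 70/(10 + ((⅛)*(4 - 2)/3)*(16*(⅛))) = 70/(10 + ((⅛)*(⅓)*2)*2) = 70/(10 + (1/12)*2) = 70/(10 + ⅙) = 70/(61/6) = 70*(6/61) = 420/61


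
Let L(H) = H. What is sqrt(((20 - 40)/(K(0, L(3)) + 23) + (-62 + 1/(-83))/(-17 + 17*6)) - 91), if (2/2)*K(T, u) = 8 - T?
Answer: 2*I*sqrt(1104613999615)/218705 ≈ 9.6112*I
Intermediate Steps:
K(T, u) = 8 - T
sqrt(((20 - 40)/(K(0, L(3)) + 23) + (-62 + 1/(-83))/(-17 + 17*6)) - 91) = sqrt(((20 - 40)/((8 - 1*0) + 23) + (-62 + 1/(-83))/(-17 + 17*6)) - 91) = sqrt((-20/((8 + 0) + 23) + (-62 - 1/83)/(-17 + 102)) - 91) = sqrt((-20/(8 + 23) - 5147/83/85) - 91) = sqrt((-20/31 - 5147/83*1/85) - 91) = sqrt((-20*1/31 - 5147/7055) - 91) = sqrt((-20/31 - 5147/7055) - 91) = sqrt(-300657/218705 - 91) = sqrt(-20202812/218705) = 2*I*sqrt(1104613999615)/218705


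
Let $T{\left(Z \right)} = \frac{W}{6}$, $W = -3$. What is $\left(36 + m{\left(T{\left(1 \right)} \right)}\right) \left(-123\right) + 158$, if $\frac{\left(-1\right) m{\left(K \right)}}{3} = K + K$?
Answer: $-4639$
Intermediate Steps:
$T{\left(Z \right)} = - \frac{1}{2}$ ($T{\left(Z \right)} = - \frac{3}{6} = \left(-3\right) \frac{1}{6} = - \frac{1}{2}$)
$m{\left(K \right)} = - 6 K$ ($m{\left(K \right)} = - 3 \left(K + K\right) = - 3 \cdot 2 K = - 6 K$)
$\left(36 + m{\left(T{\left(1 \right)} \right)}\right) \left(-123\right) + 158 = \left(36 - -3\right) \left(-123\right) + 158 = \left(36 + 3\right) \left(-123\right) + 158 = 39 \left(-123\right) + 158 = -4797 + 158 = -4639$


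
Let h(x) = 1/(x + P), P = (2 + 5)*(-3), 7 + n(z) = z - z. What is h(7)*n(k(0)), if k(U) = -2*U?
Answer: ½ ≈ 0.50000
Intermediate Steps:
n(z) = -7 (n(z) = -7 + (z - z) = -7 + 0 = -7)
P = -21 (P = 7*(-3) = -21)
h(x) = 1/(-21 + x) (h(x) = 1/(x - 21) = 1/(-21 + x))
h(7)*n(k(0)) = -7/(-21 + 7) = -7/(-14) = -1/14*(-7) = ½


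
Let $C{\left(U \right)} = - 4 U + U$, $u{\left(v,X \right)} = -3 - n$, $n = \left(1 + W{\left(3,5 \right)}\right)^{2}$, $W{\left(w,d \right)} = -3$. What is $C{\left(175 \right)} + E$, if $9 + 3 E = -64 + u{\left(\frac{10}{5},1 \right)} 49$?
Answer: $- \frac{1991}{3} \approx -663.67$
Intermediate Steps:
$n = 4$ ($n = \left(1 - 3\right)^{2} = \left(-2\right)^{2} = 4$)
$u{\left(v,X \right)} = -7$ ($u{\left(v,X \right)} = -3 - 4 = -7$)
$C{\left(U \right)} = - 3 U$
$E = - \frac{416}{3}$ ($E = -3 + \frac{-64 - 343}{3} = -3 + \frac{1}{3} \left(-407\right) = -3 - \frac{407}{3} = - \frac{416}{3} \approx -138.67$)
$C{\left(175 \right)} + E = \left(-3\right) 175 - \frac{416}{3} = -525 - \frac{416}{3} = - \frac{1991}{3}$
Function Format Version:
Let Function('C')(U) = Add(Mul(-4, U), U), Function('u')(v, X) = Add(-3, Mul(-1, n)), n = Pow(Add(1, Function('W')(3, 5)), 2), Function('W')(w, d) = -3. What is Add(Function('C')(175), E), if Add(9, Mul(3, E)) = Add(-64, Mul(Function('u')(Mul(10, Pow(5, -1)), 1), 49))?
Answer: Rational(-1991, 3) ≈ -663.67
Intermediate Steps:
n = 4 (n = Pow(Add(1, -3), 2) = Pow(-2, 2) = 4)
Function('u')(v, X) = -7 (Function('u')(v, X) = Add(-3, Mul(-1, 4)) = Add(-3, -4) = -7)
Function('C')(U) = Mul(-3, U)
E = Rational(-416, 3) (E = Add(-3, Mul(Rational(1, 3), Add(-64, Mul(-7, 49)))) = Add(-3, Mul(Rational(1, 3), Add(-64, -343))) = Add(-3, Mul(Rational(1, 3), -407)) = Add(-3, Rational(-407, 3)) = Rational(-416, 3) ≈ -138.67)
Add(Function('C')(175), E) = Add(Mul(-3, 175), Rational(-416, 3)) = Add(-525, Rational(-416, 3)) = Rational(-1991, 3)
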